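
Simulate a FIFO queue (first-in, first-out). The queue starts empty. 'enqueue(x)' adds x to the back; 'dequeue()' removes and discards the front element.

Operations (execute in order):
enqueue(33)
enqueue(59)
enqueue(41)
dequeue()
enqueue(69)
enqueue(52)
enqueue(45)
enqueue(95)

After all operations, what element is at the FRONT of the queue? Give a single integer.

Answer: 59

Derivation:
enqueue(33): queue = [33]
enqueue(59): queue = [33, 59]
enqueue(41): queue = [33, 59, 41]
dequeue(): queue = [59, 41]
enqueue(69): queue = [59, 41, 69]
enqueue(52): queue = [59, 41, 69, 52]
enqueue(45): queue = [59, 41, 69, 52, 45]
enqueue(95): queue = [59, 41, 69, 52, 45, 95]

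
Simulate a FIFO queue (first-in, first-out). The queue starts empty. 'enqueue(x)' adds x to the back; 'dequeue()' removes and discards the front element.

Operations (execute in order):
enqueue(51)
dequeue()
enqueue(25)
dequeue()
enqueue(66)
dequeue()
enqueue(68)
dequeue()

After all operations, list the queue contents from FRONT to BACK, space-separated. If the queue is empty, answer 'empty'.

Answer: empty

Derivation:
enqueue(51): [51]
dequeue(): []
enqueue(25): [25]
dequeue(): []
enqueue(66): [66]
dequeue(): []
enqueue(68): [68]
dequeue(): []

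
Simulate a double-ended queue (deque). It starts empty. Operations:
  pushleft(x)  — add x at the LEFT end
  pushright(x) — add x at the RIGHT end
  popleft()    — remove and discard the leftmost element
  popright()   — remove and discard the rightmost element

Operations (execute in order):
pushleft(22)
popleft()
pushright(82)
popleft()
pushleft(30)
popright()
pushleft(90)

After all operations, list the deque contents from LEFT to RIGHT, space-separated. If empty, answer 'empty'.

Answer: 90

Derivation:
pushleft(22): [22]
popleft(): []
pushright(82): [82]
popleft(): []
pushleft(30): [30]
popright(): []
pushleft(90): [90]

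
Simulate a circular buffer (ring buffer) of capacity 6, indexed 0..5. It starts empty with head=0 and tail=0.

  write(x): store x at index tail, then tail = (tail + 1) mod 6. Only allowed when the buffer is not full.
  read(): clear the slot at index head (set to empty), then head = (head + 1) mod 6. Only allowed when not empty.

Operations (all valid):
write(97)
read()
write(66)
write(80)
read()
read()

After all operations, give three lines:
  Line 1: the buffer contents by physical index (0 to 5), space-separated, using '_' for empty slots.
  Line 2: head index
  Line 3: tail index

Answer: _ _ _ _ _ _
3
3

Derivation:
write(97): buf=[97 _ _ _ _ _], head=0, tail=1, size=1
read(): buf=[_ _ _ _ _ _], head=1, tail=1, size=0
write(66): buf=[_ 66 _ _ _ _], head=1, tail=2, size=1
write(80): buf=[_ 66 80 _ _ _], head=1, tail=3, size=2
read(): buf=[_ _ 80 _ _ _], head=2, tail=3, size=1
read(): buf=[_ _ _ _ _ _], head=3, tail=3, size=0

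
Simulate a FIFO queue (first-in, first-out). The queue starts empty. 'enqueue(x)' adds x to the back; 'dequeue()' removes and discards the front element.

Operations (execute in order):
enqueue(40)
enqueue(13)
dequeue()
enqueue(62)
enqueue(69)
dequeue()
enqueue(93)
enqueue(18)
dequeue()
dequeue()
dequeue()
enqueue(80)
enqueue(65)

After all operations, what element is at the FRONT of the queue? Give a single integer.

Answer: 18

Derivation:
enqueue(40): queue = [40]
enqueue(13): queue = [40, 13]
dequeue(): queue = [13]
enqueue(62): queue = [13, 62]
enqueue(69): queue = [13, 62, 69]
dequeue(): queue = [62, 69]
enqueue(93): queue = [62, 69, 93]
enqueue(18): queue = [62, 69, 93, 18]
dequeue(): queue = [69, 93, 18]
dequeue(): queue = [93, 18]
dequeue(): queue = [18]
enqueue(80): queue = [18, 80]
enqueue(65): queue = [18, 80, 65]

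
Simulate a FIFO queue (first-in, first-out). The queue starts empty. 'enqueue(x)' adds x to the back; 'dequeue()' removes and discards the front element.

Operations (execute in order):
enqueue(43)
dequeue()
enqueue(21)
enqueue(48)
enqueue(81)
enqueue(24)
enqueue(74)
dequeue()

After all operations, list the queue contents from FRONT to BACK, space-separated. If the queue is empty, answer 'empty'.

enqueue(43): [43]
dequeue(): []
enqueue(21): [21]
enqueue(48): [21, 48]
enqueue(81): [21, 48, 81]
enqueue(24): [21, 48, 81, 24]
enqueue(74): [21, 48, 81, 24, 74]
dequeue(): [48, 81, 24, 74]

Answer: 48 81 24 74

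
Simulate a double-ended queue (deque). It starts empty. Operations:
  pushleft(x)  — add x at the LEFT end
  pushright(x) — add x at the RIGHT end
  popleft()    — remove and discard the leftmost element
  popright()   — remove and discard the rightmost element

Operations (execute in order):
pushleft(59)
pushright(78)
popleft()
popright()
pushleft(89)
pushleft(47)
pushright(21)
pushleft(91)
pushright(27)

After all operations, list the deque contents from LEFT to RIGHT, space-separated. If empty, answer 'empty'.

pushleft(59): [59]
pushright(78): [59, 78]
popleft(): [78]
popright(): []
pushleft(89): [89]
pushleft(47): [47, 89]
pushright(21): [47, 89, 21]
pushleft(91): [91, 47, 89, 21]
pushright(27): [91, 47, 89, 21, 27]

Answer: 91 47 89 21 27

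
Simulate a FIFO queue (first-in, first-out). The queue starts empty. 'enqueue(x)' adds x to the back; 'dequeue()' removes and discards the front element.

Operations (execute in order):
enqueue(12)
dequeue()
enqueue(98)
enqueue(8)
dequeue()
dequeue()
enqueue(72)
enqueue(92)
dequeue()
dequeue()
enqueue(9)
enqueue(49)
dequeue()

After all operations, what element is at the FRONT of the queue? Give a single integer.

enqueue(12): queue = [12]
dequeue(): queue = []
enqueue(98): queue = [98]
enqueue(8): queue = [98, 8]
dequeue(): queue = [8]
dequeue(): queue = []
enqueue(72): queue = [72]
enqueue(92): queue = [72, 92]
dequeue(): queue = [92]
dequeue(): queue = []
enqueue(9): queue = [9]
enqueue(49): queue = [9, 49]
dequeue(): queue = [49]

Answer: 49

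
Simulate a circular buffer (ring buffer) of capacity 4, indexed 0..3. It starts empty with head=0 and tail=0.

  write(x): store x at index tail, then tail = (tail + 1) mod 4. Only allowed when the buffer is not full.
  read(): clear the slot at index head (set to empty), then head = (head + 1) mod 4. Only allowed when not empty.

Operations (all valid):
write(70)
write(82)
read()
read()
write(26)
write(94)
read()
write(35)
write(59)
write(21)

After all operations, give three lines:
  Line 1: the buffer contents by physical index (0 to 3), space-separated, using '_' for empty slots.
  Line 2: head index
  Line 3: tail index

Answer: 35 59 21 94
3
3

Derivation:
write(70): buf=[70 _ _ _], head=0, tail=1, size=1
write(82): buf=[70 82 _ _], head=0, tail=2, size=2
read(): buf=[_ 82 _ _], head=1, tail=2, size=1
read(): buf=[_ _ _ _], head=2, tail=2, size=0
write(26): buf=[_ _ 26 _], head=2, tail=3, size=1
write(94): buf=[_ _ 26 94], head=2, tail=0, size=2
read(): buf=[_ _ _ 94], head=3, tail=0, size=1
write(35): buf=[35 _ _ 94], head=3, tail=1, size=2
write(59): buf=[35 59 _ 94], head=3, tail=2, size=3
write(21): buf=[35 59 21 94], head=3, tail=3, size=4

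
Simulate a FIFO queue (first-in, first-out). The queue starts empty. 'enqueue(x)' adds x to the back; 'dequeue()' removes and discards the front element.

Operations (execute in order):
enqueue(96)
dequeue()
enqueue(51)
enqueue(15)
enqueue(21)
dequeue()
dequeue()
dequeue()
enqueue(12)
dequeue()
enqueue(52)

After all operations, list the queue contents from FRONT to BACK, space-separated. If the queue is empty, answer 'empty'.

Answer: 52

Derivation:
enqueue(96): [96]
dequeue(): []
enqueue(51): [51]
enqueue(15): [51, 15]
enqueue(21): [51, 15, 21]
dequeue(): [15, 21]
dequeue(): [21]
dequeue(): []
enqueue(12): [12]
dequeue(): []
enqueue(52): [52]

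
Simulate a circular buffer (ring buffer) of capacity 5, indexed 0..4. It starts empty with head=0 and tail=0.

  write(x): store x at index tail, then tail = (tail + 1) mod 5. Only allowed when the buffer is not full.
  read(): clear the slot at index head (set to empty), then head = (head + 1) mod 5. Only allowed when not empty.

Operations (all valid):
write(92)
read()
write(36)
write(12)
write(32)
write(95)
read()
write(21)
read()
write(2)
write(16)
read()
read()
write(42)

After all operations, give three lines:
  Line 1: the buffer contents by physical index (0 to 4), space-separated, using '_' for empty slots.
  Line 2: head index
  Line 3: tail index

Answer: 21 2 16 42 _
0
4

Derivation:
write(92): buf=[92 _ _ _ _], head=0, tail=1, size=1
read(): buf=[_ _ _ _ _], head=1, tail=1, size=0
write(36): buf=[_ 36 _ _ _], head=1, tail=2, size=1
write(12): buf=[_ 36 12 _ _], head=1, tail=3, size=2
write(32): buf=[_ 36 12 32 _], head=1, tail=4, size=3
write(95): buf=[_ 36 12 32 95], head=1, tail=0, size=4
read(): buf=[_ _ 12 32 95], head=2, tail=0, size=3
write(21): buf=[21 _ 12 32 95], head=2, tail=1, size=4
read(): buf=[21 _ _ 32 95], head=3, tail=1, size=3
write(2): buf=[21 2 _ 32 95], head=3, tail=2, size=4
write(16): buf=[21 2 16 32 95], head=3, tail=3, size=5
read(): buf=[21 2 16 _ 95], head=4, tail=3, size=4
read(): buf=[21 2 16 _ _], head=0, tail=3, size=3
write(42): buf=[21 2 16 42 _], head=0, tail=4, size=4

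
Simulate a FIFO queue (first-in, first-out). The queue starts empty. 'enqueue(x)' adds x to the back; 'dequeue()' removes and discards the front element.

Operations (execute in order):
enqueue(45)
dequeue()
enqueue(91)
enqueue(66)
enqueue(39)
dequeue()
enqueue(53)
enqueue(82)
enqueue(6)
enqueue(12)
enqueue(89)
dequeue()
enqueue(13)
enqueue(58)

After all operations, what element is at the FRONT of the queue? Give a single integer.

Answer: 39

Derivation:
enqueue(45): queue = [45]
dequeue(): queue = []
enqueue(91): queue = [91]
enqueue(66): queue = [91, 66]
enqueue(39): queue = [91, 66, 39]
dequeue(): queue = [66, 39]
enqueue(53): queue = [66, 39, 53]
enqueue(82): queue = [66, 39, 53, 82]
enqueue(6): queue = [66, 39, 53, 82, 6]
enqueue(12): queue = [66, 39, 53, 82, 6, 12]
enqueue(89): queue = [66, 39, 53, 82, 6, 12, 89]
dequeue(): queue = [39, 53, 82, 6, 12, 89]
enqueue(13): queue = [39, 53, 82, 6, 12, 89, 13]
enqueue(58): queue = [39, 53, 82, 6, 12, 89, 13, 58]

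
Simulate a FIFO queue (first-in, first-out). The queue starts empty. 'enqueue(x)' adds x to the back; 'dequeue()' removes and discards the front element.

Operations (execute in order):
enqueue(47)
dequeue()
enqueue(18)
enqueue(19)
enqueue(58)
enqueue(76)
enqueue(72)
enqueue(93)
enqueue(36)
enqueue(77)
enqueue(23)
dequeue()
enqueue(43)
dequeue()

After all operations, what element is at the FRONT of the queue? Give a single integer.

enqueue(47): queue = [47]
dequeue(): queue = []
enqueue(18): queue = [18]
enqueue(19): queue = [18, 19]
enqueue(58): queue = [18, 19, 58]
enqueue(76): queue = [18, 19, 58, 76]
enqueue(72): queue = [18, 19, 58, 76, 72]
enqueue(93): queue = [18, 19, 58, 76, 72, 93]
enqueue(36): queue = [18, 19, 58, 76, 72, 93, 36]
enqueue(77): queue = [18, 19, 58, 76, 72, 93, 36, 77]
enqueue(23): queue = [18, 19, 58, 76, 72, 93, 36, 77, 23]
dequeue(): queue = [19, 58, 76, 72, 93, 36, 77, 23]
enqueue(43): queue = [19, 58, 76, 72, 93, 36, 77, 23, 43]
dequeue(): queue = [58, 76, 72, 93, 36, 77, 23, 43]

Answer: 58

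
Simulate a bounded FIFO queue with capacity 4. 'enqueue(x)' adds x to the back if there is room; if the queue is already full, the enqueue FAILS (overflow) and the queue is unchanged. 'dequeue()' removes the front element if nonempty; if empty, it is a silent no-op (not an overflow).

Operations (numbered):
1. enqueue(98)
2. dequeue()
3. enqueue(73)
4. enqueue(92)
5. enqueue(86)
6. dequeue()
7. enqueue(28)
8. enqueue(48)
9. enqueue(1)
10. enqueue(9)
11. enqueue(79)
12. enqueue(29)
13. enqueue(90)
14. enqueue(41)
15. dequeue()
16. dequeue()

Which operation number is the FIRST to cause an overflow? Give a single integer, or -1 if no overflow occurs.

1. enqueue(98): size=1
2. dequeue(): size=0
3. enqueue(73): size=1
4. enqueue(92): size=2
5. enqueue(86): size=3
6. dequeue(): size=2
7. enqueue(28): size=3
8. enqueue(48): size=4
9. enqueue(1): size=4=cap → OVERFLOW (fail)
10. enqueue(9): size=4=cap → OVERFLOW (fail)
11. enqueue(79): size=4=cap → OVERFLOW (fail)
12. enqueue(29): size=4=cap → OVERFLOW (fail)
13. enqueue(90): size=4=cap → OVERFLOW (fail)
14. enqueue(41): size=4=cap → OVERFLOW (fail)
15. dequeue(): size=3
16. dequeue(): size=2

Answer: 9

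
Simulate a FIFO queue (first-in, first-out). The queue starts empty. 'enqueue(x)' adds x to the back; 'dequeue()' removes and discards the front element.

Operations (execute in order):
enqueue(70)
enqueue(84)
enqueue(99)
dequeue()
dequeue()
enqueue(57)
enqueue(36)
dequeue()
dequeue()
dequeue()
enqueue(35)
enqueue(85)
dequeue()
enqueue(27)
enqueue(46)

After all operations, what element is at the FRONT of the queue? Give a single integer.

Answer: 85

Derivation:
enqueue(70): queue = [70]
enqueue(84): queue = [70, 84]
enqueue(99): queue = [70, 84, 99]
dequeue(): queue = [84, 99]
dequeue(): queue = [99]
enqueue(57): queue = [99, 57]
enqueue(36): queue = [99, 57, 36]
dequeue(): queue = [57, 36]
dequeue(): queue = [36]
dequeue(): queue = []
enqueue(35): queue = [35]
enqueue(85): queue = [35, 85]
dequeue(): queue = [85]
enqueue(27): queue = [85, 27]
enqueue(46): queue = [85, 27, 46]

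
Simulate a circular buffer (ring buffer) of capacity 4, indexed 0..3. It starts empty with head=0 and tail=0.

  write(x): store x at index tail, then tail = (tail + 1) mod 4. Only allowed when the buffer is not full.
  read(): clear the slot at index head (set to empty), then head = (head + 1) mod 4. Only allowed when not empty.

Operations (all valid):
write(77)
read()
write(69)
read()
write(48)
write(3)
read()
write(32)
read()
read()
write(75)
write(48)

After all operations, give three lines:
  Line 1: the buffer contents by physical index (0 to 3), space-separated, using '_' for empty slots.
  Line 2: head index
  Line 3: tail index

Answer: _ 75 48 _
1
3

Derivation:
write(77): buf=[77 _ _ _], head=0, tail=1, size=1
read(): buf=[_ _ _ _], head=1, tail=1, size=0
write(69): buf=[_ 69 _ _], head=1, tail=2, size=1
read(): buf=[_ _ _ _], head=2, tail=2, size=0
write(48): buf=[_ _ 48 _], head=2, tail=3, size=1
write(3): buf=[_ _ 48 3], head=2, tail=0, size=2
read(): buf=[_ _ _ 3], head=3, tail=0, size=1
write(32): buf=[32 _ _ 3], head=3, tail=1, size=2
read(): buf=[32 _ _ _], head=0, tail=1, size=1
read(): buf=[_ _ _ _], head=1, tail=1, size=0
write(75): buf=[_ 75 _ _], head=1, tail=2, size=1
write(48): buf=[_ 75 48 _], head=1, tail=3, size=2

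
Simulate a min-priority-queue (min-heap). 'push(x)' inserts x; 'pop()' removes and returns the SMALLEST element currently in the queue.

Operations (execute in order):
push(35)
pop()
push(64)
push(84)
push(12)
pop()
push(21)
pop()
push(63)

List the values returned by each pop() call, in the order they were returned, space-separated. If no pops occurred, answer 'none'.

Answer: 35 12 21

Derivation:
push(35): heap contents = [35]
pop() → 35: heap contents = []
push(64): heap contents = [64]
push(84): heap contents = [64, 84]
push(12): heap contents = [12, 64, 84]
pop() → 12: heap contents = [64, 84]
push(21): heap contents = [21, 64, 84]
pop() → 21: heap contents = [64, 84]
push(63): heap contents = [63, 64, 84]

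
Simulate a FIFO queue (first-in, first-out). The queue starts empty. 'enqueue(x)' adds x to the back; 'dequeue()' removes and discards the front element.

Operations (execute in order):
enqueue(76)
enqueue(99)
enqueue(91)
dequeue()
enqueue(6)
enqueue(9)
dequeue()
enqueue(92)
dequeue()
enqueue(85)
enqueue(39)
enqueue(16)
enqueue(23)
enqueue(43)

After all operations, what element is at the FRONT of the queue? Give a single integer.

enqueue(76): queue = [76]
enqueue(99): queue = [76, 99]
enqueue(91): queue = [76, 99, 91]
dequeue(): queue = [99, 91]
enqueue(6): queue = [99, 91, 6]
enqueue(9): queue = [99, 91, 6, 9]
dequeue(): queue = [91, 6, 9]
enqueue(92): queue = [91, 6, 9, 92]
dequeue(): queue = [6, 9, 92]
enqueue(85): queue = [6, 9, 92, 85]
enqueue(39): queue = [6, 9, 92, 85, 39]
enqueue(16): queue = [6, 9, 92, 85, 39, 16]
enqueue(23): queue = [6, 9, 92, 85, 39, 16, 23]
enqueue(43): queue = [6, 9, 92, 85, 39, 16, 23, 43]

Answer: 6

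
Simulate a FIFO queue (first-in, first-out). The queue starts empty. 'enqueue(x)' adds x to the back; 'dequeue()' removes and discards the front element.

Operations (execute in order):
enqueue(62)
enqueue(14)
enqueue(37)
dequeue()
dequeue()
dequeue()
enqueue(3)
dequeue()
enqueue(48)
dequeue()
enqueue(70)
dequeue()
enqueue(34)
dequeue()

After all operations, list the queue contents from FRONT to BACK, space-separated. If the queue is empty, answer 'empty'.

Answer: empty

Derivation:
enqueue(62): [62]
enqueue(14): [62, 14]
enqueue(37): [62, 14, 37]
dequeue(): [14, 37]
dequeue(): [37]
dequeue(): []
enqueue(3): [3]
dequeue(): []
enqueue(48): [48]
dequeue(): []
enqueue(70): [70]
dequeue(): []
enqueue(34): [34]
dequeue(): []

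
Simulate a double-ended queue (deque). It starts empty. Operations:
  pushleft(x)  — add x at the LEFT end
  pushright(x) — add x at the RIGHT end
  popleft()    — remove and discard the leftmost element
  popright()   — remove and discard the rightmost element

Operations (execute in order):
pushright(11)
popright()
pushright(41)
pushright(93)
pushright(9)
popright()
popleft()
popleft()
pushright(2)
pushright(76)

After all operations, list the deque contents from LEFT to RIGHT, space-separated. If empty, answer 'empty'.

Answer: 2 76

Derivation:
pushright(11): [11]
popright(): []
pushright(41): [41]
pushright(93): [41, 93]
pushright(9): [41, 93, 9]
popright(): [41, 93]
popleft(): [93]
popleft(): []
pushright(2): [2]
pushright(76): [2, 76]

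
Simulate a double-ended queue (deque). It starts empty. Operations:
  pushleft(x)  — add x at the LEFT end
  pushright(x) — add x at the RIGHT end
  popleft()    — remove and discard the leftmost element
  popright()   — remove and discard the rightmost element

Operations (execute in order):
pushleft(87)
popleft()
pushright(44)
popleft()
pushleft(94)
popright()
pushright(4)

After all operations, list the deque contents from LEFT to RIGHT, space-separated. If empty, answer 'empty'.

Answer: 4

Derivation:
pushleft(87): [87]
popleft(): []
pushright(44): [44]
popleft(): []
pushleft(94): [94]
popright(): []
pushright(4): [4]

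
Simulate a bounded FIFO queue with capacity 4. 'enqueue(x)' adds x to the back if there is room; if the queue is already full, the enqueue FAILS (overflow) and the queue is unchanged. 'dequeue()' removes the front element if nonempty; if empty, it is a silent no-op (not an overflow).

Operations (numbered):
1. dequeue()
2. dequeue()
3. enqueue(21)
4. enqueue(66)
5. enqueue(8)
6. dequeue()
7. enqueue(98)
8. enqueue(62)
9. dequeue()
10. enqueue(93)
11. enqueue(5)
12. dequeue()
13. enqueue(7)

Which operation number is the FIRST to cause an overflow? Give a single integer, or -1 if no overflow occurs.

1. dequeue(): empty, no-op, size=0
2. dequeue(): empty, no-op, size=0
3. enqueue(21): size=1
4. enqueue(66): size=2
5. enqueue(8): size=3
6. dequeue(): size=2
7. enqueue(98): size=3
8. enqueue(62): size=4
9. dequeue(): size=3
10. enqueue(93): size=4
11. enqueue(5): size=4=cap → OVERFLOW (fail)
12. dequeue(): size=3
13. enqueue(7): size=4

Answer: 11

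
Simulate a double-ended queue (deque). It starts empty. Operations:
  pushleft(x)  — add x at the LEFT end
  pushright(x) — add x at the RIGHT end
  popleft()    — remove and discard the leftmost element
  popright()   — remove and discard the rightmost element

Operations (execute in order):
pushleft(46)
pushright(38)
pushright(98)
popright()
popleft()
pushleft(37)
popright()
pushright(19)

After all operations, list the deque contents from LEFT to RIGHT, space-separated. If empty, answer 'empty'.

pushleft(46): [46]
pushright(38): [46, 38]
pushright(98): [46, 38, 98]
popright(): [46, 38]
popleft(): [38]
pushleft(37): [37, 38]
popright(): [37]
pushright(19): [37, 19]

Answer: 37 19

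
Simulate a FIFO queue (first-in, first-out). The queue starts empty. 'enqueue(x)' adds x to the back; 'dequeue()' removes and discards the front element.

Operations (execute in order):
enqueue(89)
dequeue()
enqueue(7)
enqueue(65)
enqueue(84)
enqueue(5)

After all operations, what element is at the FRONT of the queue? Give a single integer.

Answer: 7

Derivation:
enqueue(89): queue = [89]
dequeue(): queue = []
enqueue(7): queue = [7]
enqueue(65): queue = [7, 65]
enqueue(84): queue = [7, 65, 84]
enqueue(5): queue = [7, 65, 84, 5]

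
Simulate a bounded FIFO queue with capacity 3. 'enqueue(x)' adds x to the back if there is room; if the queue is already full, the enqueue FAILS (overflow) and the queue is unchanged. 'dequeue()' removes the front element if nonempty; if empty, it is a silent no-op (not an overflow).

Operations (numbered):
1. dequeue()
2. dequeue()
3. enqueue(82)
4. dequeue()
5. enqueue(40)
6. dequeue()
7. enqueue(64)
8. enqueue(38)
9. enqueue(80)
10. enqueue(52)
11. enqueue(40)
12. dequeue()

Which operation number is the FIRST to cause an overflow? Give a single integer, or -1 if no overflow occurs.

Answer: 10

Derivation:
1. dequeue(): empty, no-op, size=0
2. dequeue(): empty, no-op, size=0
3. enqueue(82): size=1
4. dequeue(): size=0
5. enqueue(40): size=1
6. dequeue(): size=0
7. enqueue(64): size=1
8. enqueue(38): size=2
9. enqueue(80): size=3
10. enqueue(52): size=3=cap → OVERFLOW (fail)
11. enqueue(40): size=3=cap → OVERFLOW (fail)
12. dequeue(): size=2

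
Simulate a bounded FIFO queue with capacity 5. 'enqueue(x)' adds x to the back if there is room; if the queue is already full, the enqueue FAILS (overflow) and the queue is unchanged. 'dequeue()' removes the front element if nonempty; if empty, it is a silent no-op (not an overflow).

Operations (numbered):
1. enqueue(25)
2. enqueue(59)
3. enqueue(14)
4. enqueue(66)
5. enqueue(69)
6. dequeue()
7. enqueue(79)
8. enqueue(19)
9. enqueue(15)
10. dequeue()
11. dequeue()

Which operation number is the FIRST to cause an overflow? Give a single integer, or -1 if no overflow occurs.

Answer: 8

Derivation:
1. enqueue(25): size=1
2. enqueue(59): size=2
3. enqueue(14): size=3
4. enqueue(66): size=4
5. enqueue(69): size=5
6. dequeue(): size=4
7. enqueue(79): size=5
8. enqueue(19): size=5=cap → OVERFLOW (fail)
9. enqueue(15): size=5=cap → OVERFLOW (fail)
10. dequeue(): size=4
11. dequeue(): size=3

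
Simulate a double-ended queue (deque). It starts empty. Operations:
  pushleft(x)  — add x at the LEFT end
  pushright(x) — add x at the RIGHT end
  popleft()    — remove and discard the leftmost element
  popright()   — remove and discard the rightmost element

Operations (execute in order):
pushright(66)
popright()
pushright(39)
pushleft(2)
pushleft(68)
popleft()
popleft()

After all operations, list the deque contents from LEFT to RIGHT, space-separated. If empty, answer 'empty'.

Answer: 39

Derivation:
pushright(66): [66]
popright(): []
pushright(39): [39]
pushleft(2): [2, 39]
pushleft(68): [68, 2, 39]
popleft(): [2, 39]
popleft(): [39]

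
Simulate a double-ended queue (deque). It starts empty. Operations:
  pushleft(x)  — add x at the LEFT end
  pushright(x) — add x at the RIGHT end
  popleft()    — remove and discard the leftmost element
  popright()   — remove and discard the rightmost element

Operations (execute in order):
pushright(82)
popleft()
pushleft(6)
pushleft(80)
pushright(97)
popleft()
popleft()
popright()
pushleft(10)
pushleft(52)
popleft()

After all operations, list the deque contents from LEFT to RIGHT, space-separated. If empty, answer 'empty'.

Answer: 10

Derivation:
pushright(82): [82]
popleft(): []
pushleft(6): [6]
pushleft(80): [80, 6]
pushright(97): [80, 6, 97]
popleft(): [6, 97]
popleft(): [97]
popright(): []
pushleft(10): [10]
pushleft(52): [52, 10]
popleft(): [10]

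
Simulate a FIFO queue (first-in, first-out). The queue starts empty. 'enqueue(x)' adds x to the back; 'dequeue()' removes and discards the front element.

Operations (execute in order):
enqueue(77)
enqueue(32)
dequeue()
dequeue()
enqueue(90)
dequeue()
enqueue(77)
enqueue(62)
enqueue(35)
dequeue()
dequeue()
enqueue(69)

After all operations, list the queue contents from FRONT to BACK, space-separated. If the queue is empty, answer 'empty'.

enqueue(77): [77]
enqueue(32): [77, 32]
dequeue(): [32]
dequeue(): []
enqueue(90): [90]
dequeue(): []
enqueue(77): [77]
enqueue(62): [77, 62]
enqueue(35): [77, 62, 35]
dequeue(): [62, 35]
dequeue(): [35]
enqueue(69): [35, 69]

Answer: 35 69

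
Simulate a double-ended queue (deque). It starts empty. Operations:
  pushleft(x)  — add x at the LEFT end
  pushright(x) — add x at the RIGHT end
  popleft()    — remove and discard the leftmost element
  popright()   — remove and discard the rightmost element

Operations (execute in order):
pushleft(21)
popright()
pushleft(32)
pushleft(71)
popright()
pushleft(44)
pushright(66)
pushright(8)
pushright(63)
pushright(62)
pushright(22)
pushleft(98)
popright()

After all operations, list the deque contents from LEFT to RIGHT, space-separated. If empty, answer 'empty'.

Answer: 98 44 71 66 8 63 62

Derivation:
pushleft(21): [21]
popright(): []
pushleft(32): [32]
pushleft(71): [71, 32]
popright(): [71]
pushleft(44): [44, 71]
pushright(66): [44, 71, 66]
pushright(8): [44, 71, 66, 8]
pushright(63): [44, 71, 66, 8, 63]
pushright(62): [44, 71, 66, 8, 63, 62]
pushright(22): [44, 71, 66, 8, 63, 62, 22]
pushleft(98): [98, 44, 71, 66, 8, 63, 62, 22]
popright(): [98, 44, 71, 66, 8, 63, 62]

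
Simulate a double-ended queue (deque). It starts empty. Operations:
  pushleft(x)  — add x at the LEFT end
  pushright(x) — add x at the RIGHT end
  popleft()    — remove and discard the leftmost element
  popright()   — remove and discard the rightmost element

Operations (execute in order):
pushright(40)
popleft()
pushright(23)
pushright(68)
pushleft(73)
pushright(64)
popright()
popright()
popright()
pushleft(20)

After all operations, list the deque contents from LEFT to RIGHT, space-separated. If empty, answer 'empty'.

Answer: 20 73

Derivation:
pushright(40): [40]
popleft(): []
pushright(23): [23]
pushright(68): [23, 68]
pushleft(73): [73, 23, 68]
pushright(64): [73, 23, 68, 64]
popright(): [73, 23, 68]
popright(): [73, 23]
popright(): [73]
pushleft(20): [20, 73]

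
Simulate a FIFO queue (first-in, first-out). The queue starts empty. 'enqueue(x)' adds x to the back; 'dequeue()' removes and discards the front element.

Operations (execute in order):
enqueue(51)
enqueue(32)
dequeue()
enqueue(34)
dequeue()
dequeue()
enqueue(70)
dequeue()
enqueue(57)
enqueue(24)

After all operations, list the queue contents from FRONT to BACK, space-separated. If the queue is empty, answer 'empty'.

Answer: 57 24

Derivation:
enqueue(51): [51]
enqueue(32): [51, 32]
dequeue(): [32]
enqueue(34): [32, 34]
dequeue(): [34]
dequeue(): []
enqueue(70): [70]
dequeue(): []
enqueue(57): [57]
enqueue(24): [57, 24]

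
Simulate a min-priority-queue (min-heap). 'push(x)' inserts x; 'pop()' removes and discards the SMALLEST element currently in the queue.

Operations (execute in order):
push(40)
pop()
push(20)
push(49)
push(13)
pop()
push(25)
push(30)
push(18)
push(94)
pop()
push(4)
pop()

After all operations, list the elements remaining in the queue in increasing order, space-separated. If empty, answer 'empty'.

push(40): heap contents = [40]
pop() → 40: heap contents = []
push(20): heap contents = [20]
push(49): heap contents = [20, 49]
push(13): heap contents = [13, 20, 49]
pop() → 13: heap contents = [20, 49]
push(25): heap contents = [20, 25, 49]
push(30): heap contents = [20, 25, 30, 49]
push(18): heap contents = [18, 20, 25, 30, 49]
push(94): heap contents = [18, 20, 25, 30, 49, 94]
pop() → 18: heap contents = [20, 25, 30, 49, 94]
push(4): heap contents = [4, 20, 25, 30, 49, 94]
pop() → 4: heap contents = [20, 25, 30, 49, 94]

Answer: 20 25 30 49 94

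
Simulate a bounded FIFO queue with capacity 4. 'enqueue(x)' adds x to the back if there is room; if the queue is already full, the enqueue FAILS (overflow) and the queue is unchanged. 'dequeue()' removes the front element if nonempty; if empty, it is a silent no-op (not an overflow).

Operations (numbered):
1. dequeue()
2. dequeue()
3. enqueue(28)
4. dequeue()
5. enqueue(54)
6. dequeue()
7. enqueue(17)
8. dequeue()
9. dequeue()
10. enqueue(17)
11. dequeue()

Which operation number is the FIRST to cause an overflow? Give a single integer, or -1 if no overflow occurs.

Answer: -1

Derivation:
1. dequeue(): empty, no-op, size=0
2. dequeue(): empty, no-op, size=0
3. enqueue(28): size=1
4. dequeue(): size=0
5. enqueue(54): size=1
6. dequeue(): size=0
7. enqueue(17): size=1
8. dequeue(): size=0
9. dequeue(): empty, no-op, size=0
10. enqueue(17): size=1
11. dequeue(): size=0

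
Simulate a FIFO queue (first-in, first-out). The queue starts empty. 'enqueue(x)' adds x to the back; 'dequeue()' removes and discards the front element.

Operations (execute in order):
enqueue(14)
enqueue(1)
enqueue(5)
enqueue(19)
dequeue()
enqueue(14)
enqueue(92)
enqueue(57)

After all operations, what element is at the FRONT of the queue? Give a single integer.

Answer: 1

Derivation:
enqueue(14): queue = [14]
enqueue(1): queue = [14, 1]
enqueue(5): queue = [14, 1, 5]
enqueue(19): queue = [14, 1, 5, 19]
dequeue(): queue = [1, 5, 19]
enqueue(14): queue = [1, 5, 19, 14]
enqueue(92): queue = [1, 5, 19, 14, 92]
enqueue(57): queue = [1, 5, 19, 14, 92, 57]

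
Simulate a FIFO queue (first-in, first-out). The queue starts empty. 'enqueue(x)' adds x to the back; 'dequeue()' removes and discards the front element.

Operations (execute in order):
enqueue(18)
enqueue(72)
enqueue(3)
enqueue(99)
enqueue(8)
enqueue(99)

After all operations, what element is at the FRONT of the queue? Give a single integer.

enqueue(18): queue = [18]
enqueue(72): queue = [18, 72]
enqueue(3): queue = [18, 72, 3]
enqueue(99): queue = [18, 72, 3, 99]
enqueue(8): queue = [18, 72, 3, 99, 8]
enqueue(99): queue = [18, 72, 3, 99, 8, 99]

Answer: 18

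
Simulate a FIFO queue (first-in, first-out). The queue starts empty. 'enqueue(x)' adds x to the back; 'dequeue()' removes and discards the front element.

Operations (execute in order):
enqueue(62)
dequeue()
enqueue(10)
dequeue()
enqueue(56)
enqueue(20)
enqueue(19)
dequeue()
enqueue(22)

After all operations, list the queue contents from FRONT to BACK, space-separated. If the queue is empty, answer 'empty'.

Answer: 20 19 22

Derivation:
enqueue(62): [62]
dequeue(): []
enqueue(10): [10]
dequeue(): []
enqueue(56): [56]
enqueue(20): [56, 20]
enqueue(19): [56, 20, 19]
dequeue(): [20, 19]
enqueue(22): [20, 19, 22]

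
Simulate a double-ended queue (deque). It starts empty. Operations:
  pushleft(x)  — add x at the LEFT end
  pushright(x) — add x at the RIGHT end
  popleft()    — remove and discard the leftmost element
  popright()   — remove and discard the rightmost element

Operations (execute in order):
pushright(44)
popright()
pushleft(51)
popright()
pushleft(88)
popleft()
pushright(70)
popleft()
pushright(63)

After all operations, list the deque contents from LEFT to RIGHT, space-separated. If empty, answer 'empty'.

Answer: 63

Derivation:
pushright(44): [44]
popright(): []
pushleft(51): [51]
popright(): []
pushleft(88): [88]
popleft(): []
pushright(70): [70]
popleft(): []
pushright(63): [63]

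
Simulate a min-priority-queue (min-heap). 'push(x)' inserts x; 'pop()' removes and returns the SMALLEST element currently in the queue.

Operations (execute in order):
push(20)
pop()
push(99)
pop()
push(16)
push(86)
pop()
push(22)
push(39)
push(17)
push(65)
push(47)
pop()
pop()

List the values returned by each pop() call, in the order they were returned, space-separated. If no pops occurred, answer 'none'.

Answer: 20 99 16 17 22

Derivation:
push(20): heap contents = [20]
pop() → 20: heap contents = []
push(99): heap contents = [99]
pop() → 99: heap contents = []
push(16): heap contents = [16]
push(86): heap contents = [16, 86]
pop() → 16: heap contents = [86]
push(22): heap contents = [22, 86]
push(39): heap contents = [22, 39, 86]
push(17): heap contents = [17, 22, 39, 86]
push(65): heap contents = [17, 22, 39, 65, 86]
push(47): heap contents = [17, 22, 39, 47, 65, 86]
pop() → 17: heap contents = [22, 39, 47, 65, 86]
pop() → 22: heap contents = [39, 47, 65, 86]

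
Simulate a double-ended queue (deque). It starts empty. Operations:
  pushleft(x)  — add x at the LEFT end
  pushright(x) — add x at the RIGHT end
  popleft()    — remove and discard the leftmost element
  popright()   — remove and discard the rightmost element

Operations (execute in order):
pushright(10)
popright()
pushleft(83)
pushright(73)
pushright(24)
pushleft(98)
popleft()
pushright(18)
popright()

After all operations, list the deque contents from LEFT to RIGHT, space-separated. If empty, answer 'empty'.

Answer: 83 73 24

Derivation:
pushright(10): [10]
popright(): []
pushleft(83): [83]
pushright(73): [83, 73]
pushright(24): [83, 73, 24]
pushleft(98): [98, 83, 73, 24]
popleft(): [83, 73, 24]
pushright(18): [83, 73, 24, 18]
popright(): [83, 73, 24]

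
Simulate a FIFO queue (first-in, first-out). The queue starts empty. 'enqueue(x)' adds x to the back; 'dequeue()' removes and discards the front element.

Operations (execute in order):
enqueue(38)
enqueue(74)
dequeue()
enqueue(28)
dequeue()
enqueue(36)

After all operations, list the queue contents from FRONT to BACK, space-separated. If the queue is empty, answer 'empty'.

Answer: 28 36

Derivation:
enqueue(38): [38]
enqueue(74): [38, 74]
dequeue(): [74]
enqueue(28): [74, 28]
dequeue(): [28]
enqueue(36): [28, 36]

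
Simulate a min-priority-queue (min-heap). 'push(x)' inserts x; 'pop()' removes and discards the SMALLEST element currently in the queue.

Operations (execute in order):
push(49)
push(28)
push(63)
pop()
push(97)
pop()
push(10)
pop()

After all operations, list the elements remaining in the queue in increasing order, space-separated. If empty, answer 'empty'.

push(49): heap contents = [49]
push(28): heap contents = [28, 49]
push(63): heap contents = [28, 49, 63]
pop() → 28: heap contents = [49, 63]
push(97): heap contents = [49, 63, 97]
pop() → 49: heap contents = [63, 97]
push(10): heap contents = [10, 63, 97]
pop() → 10: heap contents = [63, 97]

Answer: 63 97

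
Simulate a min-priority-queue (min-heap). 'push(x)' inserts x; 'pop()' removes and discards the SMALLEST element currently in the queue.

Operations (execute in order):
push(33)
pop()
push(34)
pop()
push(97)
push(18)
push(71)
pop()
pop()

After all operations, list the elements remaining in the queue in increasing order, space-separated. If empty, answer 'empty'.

push(33): heap contents = [33]
pop() → 33: heap contents = []
push(34): heap contents = [34]
pop() → 34: heap contents = []
push(97): heap contents = [97]
push(18): heap contents = [18, 97]
push(71): heap contents = [18, 71, 97]
pop() → 18: heap contents = [71, 97]
pop() → 71: heap contents = [97]

Answer: 97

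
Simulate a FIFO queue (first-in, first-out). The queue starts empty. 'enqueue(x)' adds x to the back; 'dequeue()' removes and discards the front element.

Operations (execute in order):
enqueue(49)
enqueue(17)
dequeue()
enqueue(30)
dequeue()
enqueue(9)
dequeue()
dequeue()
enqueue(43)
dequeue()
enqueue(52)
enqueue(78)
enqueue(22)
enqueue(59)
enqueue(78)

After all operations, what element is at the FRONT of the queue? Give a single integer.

Answer: 52

Derivation:
enqueue(49): queue = [49]
enqueue(17): queue = [49, 17]
dequeue(): queue = [17]
enqueue(30): queue = [17, 30]
dequeue(): queue = [30]
enqueue(9): queue = [30, 9]
dequeue(): queue = [9]
dequeue(): queue = []
enqueue(43): queue = [43]
dequeue(): queue = []
enqueue(52): queue = [52]
enqueue(78): queue = [52, 78]
enqueue(22): queue = [52, 78, 22]
enqueue(59): queue = [52, 78, 22, 59]
enqueue(78): queue = [52, 78, 22, 59, 78]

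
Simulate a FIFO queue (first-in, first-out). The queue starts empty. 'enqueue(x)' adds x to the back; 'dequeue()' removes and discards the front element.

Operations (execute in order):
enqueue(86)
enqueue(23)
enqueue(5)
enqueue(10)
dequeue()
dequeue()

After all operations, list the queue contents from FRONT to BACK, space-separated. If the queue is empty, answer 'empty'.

Answer: 5 10

Derivation:
enqueue(86): [86]
enqueue(23): [86, 23]
enqueue(5): [86, 23, 5]
enqueue(10): [86, 23, 5, 10]
dequeue(): [23, 5, 10]
dequeue(): [5, 10]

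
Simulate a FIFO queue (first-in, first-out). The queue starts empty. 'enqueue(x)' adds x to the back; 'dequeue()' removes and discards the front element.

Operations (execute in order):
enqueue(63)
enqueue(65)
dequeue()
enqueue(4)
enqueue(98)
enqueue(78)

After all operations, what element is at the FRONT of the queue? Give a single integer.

enqueue(63): queue = [63]
enqueue(65): queue = [63, 65]
dequeue(): queue = [65]
enqueue(4): queue = [65, 4]
enqueue(98): queue = [65, 4, 98]
enqueue(78): queue = [65, 4, 98, 78]

Answer: 65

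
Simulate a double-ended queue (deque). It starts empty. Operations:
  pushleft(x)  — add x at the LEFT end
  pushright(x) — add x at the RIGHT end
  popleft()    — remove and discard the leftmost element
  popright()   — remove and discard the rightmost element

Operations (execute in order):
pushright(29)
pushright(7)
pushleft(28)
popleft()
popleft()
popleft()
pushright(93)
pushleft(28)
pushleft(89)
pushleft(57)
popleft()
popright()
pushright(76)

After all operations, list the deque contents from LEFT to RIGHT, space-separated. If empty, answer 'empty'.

Answer: 89 28 76

Derivation:
pushright(29): [29]
pushright(7): [29, 7]
pushleft(28): [28, 29, 7]
popleft(): [29, 7]
popleft(): [7]
popleft(): []
pushright(93): [93]
pushleft(28): [28, 93]
pushleft(89): [89, 28, 93]
pushleft(57): [57, 89, 28, 93]
popleft(): [89, 28, 93]
popright(): [89, 28]
pushright(76): [89, 28, 76]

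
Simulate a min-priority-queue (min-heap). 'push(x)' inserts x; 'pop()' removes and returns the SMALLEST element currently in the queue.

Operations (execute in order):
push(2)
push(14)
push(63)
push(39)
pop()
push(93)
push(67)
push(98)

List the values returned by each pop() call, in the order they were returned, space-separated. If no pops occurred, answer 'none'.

push(2): heap contents = [2]
push(14): heap contents = [2, 14]
push(63): heap contents = [2, 14, 63]
push(39): heap contents = [2, 14, 39, 63]
pop() → 2: heap contents = [14, 39, 63]
push(93): heap contents = [14, 39, 63, 93]
push(67): heap contents = [14, 39, 63, 67, 93]
push(98): heap contents = [14, 39, 63, 67, 93, 98]

Answer: 2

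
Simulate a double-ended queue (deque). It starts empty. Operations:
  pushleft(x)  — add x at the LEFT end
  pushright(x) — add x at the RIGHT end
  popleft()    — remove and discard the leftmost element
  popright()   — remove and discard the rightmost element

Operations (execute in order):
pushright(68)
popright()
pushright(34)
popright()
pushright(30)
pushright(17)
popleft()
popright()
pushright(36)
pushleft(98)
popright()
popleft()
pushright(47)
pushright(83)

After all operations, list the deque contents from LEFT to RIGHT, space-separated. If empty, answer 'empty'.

Answer: 47 83

Derivation:
pushright(68): [68]
popright(): []
pushright(34): [34]
popright(): []
pushright(30): [30]
pushright(17): [30, 17]
popleft(): [17]
popright(): []
pushright(36): [36]
pushleft(98): [98, 36]
popright(): [98]
popleft(): []
pushright(47): [47]
pushright(83): [47, 83]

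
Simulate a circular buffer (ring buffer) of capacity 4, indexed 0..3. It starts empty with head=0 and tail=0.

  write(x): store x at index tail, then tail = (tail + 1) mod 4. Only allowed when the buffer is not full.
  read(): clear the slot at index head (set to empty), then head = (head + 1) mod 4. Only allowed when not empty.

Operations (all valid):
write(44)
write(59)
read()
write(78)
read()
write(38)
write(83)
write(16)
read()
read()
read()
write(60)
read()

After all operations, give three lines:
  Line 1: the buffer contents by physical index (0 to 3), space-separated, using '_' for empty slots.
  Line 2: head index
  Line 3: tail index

Answer: _ _ 60 _
2
3

Derivation:
write(44): buf=[44 _ _ _], head=0, tail=1, size=1
write(59): buf=[44 59 _ _], head=0, tail=2, size=2
read(): buf=[_ 59 _ _], head=1, tail=2, size=1
write(78): buf=[_ 59 78 _], head=1, tail=3, size=2
read(): buf=[_ _ 78 _], head=2, tail=3, size=1
write(38): buf=[_ _ 78 38], head=2, tail=0, size=2
write(83): buf=[83 _ 78 38], head=2, tail=1, size=3
write(16): buf=[83 16 78 38], head=2, tail=2, size=4
read(): buf=[83 16 _ 38], head=3, tail=2, size=3
read(): buf=[83 16 _ _], head=0, tail=2, size=2
read(): buf=[_ 16 _ _], head=1, tail=2, size=1
write(60): buf=[_ 16 60 _], head=1, tail=3, size=2
read(): buf=[_ _ 60 _], head=2, tail=3, size=1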